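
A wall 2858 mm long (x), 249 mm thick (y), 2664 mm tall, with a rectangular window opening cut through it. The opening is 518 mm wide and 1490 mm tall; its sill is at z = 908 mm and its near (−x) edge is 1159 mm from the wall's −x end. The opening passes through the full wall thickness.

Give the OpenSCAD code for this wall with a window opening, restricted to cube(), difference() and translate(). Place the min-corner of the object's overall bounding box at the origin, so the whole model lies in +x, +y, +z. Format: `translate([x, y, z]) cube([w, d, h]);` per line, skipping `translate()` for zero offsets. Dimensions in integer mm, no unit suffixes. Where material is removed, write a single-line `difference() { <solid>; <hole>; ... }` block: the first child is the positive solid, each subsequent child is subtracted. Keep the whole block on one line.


difference() { cube([2858, 249, 2664]); translate([1159, 0, 908]) cube([518, 249, 1490]); }


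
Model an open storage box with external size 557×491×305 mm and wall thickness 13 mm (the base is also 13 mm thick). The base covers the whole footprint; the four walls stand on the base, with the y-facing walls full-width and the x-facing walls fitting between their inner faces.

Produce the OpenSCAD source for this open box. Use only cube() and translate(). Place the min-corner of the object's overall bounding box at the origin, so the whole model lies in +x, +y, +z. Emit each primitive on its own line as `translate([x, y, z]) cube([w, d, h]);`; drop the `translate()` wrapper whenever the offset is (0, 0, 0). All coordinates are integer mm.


cube([557, 491, 13]);
translate([0, 0, 13]) cube([557, 13, 292]);
translate([0, 478, 13]) cube([557, 13, 292]);
translate([0, 13, 13]) cube([13, 465, 292]);
translate([544, 13, 13]) cube([13, 465, 292]);


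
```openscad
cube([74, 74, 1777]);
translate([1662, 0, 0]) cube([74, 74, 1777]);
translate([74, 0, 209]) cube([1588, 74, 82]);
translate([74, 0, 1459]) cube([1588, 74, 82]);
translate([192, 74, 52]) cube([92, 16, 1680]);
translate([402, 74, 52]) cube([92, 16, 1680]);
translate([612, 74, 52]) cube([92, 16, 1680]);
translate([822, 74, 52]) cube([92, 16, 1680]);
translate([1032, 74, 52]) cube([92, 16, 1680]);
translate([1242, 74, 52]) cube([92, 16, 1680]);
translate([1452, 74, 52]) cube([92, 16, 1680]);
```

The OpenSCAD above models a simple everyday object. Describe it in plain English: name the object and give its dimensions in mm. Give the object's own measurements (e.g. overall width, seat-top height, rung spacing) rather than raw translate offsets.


A fence section. Two 74×74 mm posts, 1777 mm tall, stand on the floor with a clear span of 1588 mm between their inner faces. Two horizontal rails of 74×82 mm section span the gap between the posts with their undersides at z = 209 mm and z = 1459 mm, flush with the posts' −y face. 7 pickets, each 92 mm wide, 16 mm thick and 1680 mm tall, are fixed to the +y face of the rails with their bottoms at z = 52 mm, spaced across the span with a 118 mm gap after the −x post and between neighbouring pickets and before the +x post.


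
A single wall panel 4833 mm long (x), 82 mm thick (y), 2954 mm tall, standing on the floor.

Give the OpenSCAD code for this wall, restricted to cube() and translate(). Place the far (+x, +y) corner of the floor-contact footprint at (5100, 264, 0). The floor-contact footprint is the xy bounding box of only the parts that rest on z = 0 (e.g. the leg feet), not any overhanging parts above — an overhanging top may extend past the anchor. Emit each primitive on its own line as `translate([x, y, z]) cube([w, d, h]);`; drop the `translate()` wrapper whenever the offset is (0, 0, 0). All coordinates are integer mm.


translate([267, 182, 0]) cube([4833, 82, 2954]);


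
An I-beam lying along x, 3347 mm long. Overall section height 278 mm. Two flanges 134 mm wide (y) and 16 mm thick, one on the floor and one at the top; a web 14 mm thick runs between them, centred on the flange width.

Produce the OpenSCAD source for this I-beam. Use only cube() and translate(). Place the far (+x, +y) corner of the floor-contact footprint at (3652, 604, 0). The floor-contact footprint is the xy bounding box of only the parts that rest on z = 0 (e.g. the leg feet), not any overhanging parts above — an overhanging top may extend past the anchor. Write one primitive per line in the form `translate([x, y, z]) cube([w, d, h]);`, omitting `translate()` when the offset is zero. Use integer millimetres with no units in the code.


translate([305, 470, 0]) cube([3347, 134, 16]);
translate([305, 530, 16]) cube([3347, 14, 246]);
translate([305, 470, 262]) cube([3347, 134, 16]);


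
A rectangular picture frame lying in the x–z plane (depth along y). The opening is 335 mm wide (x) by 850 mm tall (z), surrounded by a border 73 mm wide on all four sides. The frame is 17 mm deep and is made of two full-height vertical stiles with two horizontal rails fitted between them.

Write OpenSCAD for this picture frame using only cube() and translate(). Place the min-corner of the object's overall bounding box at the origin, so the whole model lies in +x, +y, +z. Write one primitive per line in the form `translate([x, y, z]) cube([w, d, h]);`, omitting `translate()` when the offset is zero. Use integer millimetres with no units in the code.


cube([73, 17, 996]);
translate([408, 0, 0]) cube([73, 17, 996]);
translate([73, 0, 0]) cube([335, 17, 73]);
translate([73, 0, 923]) cube([335, 17, 73]);


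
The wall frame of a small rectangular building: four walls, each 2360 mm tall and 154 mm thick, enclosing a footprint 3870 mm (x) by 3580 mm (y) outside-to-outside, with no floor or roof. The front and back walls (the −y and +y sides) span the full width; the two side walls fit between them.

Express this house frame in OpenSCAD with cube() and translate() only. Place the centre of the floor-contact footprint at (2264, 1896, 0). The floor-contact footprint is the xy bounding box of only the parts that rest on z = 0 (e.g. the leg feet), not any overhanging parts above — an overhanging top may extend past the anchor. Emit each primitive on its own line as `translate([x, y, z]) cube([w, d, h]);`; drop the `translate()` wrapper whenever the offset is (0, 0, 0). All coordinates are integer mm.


translate([329, 106, 0]) cube([3870, 154, 2360]);
translate([329, 3532, 0]) cube([3870, 154, 2360]);
translate([329, 260, 0]) cube([154, 3272, 2360]);
translate([4045, 260, 0]) cube([154, 3272, 2360]);


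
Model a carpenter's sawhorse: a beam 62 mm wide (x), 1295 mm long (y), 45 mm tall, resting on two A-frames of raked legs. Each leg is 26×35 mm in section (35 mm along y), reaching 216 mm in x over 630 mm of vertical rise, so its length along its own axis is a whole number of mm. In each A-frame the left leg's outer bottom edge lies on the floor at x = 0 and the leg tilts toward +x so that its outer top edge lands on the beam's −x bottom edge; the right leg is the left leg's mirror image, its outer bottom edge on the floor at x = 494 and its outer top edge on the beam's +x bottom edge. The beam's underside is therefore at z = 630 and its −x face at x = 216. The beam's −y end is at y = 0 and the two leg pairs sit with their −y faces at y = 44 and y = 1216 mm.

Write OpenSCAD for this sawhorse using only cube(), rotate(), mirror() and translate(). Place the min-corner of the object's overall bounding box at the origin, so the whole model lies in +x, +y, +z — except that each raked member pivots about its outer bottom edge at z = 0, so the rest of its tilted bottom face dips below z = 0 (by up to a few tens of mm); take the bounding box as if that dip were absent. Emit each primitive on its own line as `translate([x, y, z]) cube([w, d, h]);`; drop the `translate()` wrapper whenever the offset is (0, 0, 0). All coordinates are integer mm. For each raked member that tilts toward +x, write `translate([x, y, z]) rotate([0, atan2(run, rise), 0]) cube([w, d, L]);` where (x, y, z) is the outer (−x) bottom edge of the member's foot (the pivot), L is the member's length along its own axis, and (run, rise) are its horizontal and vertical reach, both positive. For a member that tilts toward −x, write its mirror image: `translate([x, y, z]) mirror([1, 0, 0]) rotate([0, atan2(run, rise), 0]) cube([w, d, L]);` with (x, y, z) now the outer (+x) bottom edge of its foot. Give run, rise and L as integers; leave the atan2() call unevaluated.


// leg length = √(216² + 630²) = 666
// right-leg outer foot x = 2·216 + 62 = 494
// beam min-corner = (216, 0, 630)
translate([216, 0, 630]) cube([62, 1295, 45]);
translate([0, 44, 0]) rotate([0, atan2(216, 630), 0]) cube([26, 35, 666]);
translate([494, 44, 0]) mirror([1, 0, 0]) rotate([0, atan2(216, 630), 0]) cube([26, 35, 666]);
translate([0, 1216, 0]) rotate([0, atan2(216, 630), 0]) cube([26, 35, 666]);
translate([494, 1216, 0]) mirror([1, 0, 0]) rotate([0, atan2(216, 630), 0]) cube([26, 35, 666]);


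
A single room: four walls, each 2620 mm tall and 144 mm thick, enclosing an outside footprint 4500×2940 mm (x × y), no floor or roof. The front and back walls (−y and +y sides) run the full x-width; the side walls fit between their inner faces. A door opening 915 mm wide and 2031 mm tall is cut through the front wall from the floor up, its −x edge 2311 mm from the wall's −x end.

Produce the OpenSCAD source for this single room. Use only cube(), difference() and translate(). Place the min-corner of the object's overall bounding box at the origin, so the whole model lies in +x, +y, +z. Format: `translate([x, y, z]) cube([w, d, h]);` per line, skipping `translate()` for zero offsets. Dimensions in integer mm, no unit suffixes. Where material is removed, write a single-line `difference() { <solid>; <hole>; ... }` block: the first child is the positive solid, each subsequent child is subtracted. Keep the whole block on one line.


difference() { cube([4500, 144, 2620]); translate([2311, 0, 0]) cube([915, 144, 2031]); }
translate([0, 2796, 0]) cube([4500, 144, 2620]);
translate([0, 144, 0]) cube([144, 2652, 2620]);
translate([4356, 144, 0]) cube([144, 2652, 2620]);


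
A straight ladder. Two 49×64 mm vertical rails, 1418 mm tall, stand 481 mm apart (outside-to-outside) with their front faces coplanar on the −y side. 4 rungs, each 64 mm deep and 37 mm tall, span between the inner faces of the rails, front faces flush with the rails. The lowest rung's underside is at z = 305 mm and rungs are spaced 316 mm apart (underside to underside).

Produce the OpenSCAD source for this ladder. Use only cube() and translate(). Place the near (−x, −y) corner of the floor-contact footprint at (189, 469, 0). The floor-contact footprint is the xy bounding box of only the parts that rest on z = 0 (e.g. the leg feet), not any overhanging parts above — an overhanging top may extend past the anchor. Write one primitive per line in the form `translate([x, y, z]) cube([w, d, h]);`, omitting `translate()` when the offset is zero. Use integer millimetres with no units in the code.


translate([189, 469, 0]) cube([49, 64, 1418]);
translate([621, 469, 0]) cube([49, 64, 1418]);
translate([238, 469, 305]) cube([383, 64, 37]);
translate([238, 469, 621]) cube([383, 64, 37]);
translate([238, 469, 937]) cube([383, 64, 37]);
translate([238, 469, 1253]) cube([383, 64, 37]);


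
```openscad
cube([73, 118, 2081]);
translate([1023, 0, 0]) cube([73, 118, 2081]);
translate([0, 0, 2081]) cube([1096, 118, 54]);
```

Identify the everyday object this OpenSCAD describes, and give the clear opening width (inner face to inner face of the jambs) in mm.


A door frame. The clear opening width is 950 mm.

Two 2081 mm tall posts with a header on top — a door frame. The left jamb is 73 mm wide at x = 0; the right jamb starts at x = 1023. The clear opening is 1023 − 73 = 950 mm.


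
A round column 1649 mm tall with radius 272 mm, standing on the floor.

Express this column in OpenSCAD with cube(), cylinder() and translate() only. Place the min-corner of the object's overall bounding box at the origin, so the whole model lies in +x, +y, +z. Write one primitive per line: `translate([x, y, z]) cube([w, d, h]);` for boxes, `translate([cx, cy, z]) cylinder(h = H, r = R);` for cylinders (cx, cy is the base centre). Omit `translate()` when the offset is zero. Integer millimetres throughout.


translate([272, 272, 0]) cylinder(h = 1649, r = 272);


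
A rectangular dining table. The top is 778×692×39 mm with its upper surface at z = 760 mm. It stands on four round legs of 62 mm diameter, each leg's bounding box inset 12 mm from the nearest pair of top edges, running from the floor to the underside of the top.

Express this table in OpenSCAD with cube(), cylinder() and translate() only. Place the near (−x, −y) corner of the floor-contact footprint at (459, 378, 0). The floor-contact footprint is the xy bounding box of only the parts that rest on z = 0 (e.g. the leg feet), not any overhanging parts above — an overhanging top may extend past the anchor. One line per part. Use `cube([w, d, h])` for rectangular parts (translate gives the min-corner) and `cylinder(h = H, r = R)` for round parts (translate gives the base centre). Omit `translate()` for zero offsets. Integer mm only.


// leg_h = 760 - 39 = 721
translate([447, 366, 721]) cube([778, 692, 39]);
translate([490, 409, 0]) cylinder(h = 721, r = 31);
translate([1182, 409, 0]) cylinder(h = 721, r = 31);
translate([490, 1015, 0]) cylinder(h = 721, r = 31);
translate([1182, 1015, 0]) cylinder(h = 721, r = 31);


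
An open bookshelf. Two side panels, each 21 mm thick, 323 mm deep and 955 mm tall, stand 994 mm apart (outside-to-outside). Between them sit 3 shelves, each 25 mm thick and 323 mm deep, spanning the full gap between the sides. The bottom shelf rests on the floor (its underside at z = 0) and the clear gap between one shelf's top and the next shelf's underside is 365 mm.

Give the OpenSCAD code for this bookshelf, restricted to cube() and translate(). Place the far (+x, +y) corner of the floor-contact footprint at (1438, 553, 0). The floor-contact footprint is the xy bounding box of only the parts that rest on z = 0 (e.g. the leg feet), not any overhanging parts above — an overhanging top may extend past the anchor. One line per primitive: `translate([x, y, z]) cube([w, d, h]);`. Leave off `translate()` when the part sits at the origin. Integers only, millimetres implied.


translate([444, 230, 0]) cube([21, 323, 955]);
translate([1417, 230, 0]) cube([21, 323, 955]);
translate([465, 230, 0]) cube([952, 323, 25]);
translate([465, 230, 390]) cube([952, 323, 25]);
translate([465, 230, 780]) cube([952, 323, 25]);


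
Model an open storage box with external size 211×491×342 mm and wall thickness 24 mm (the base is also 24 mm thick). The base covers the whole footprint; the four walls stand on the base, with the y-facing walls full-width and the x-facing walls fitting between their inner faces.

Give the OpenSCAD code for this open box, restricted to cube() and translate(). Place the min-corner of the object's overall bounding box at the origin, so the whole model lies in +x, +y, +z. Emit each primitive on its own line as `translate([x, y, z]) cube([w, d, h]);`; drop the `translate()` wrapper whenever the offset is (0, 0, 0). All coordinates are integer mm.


cube([211, 491, 24]);
translate([0, 0, 24]) cube([211, 24, 318]);
translate([0, 467, 24]) cube([211, 24, 318]);
translate([0, 24, 24]) cube([24, 443, 318]);
translate([187, 24, 24]) cube([24, 443, 318]);


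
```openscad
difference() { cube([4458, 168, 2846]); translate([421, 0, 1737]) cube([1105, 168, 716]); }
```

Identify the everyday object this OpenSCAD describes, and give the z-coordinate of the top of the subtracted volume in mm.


A wall with a window opening. The window head height is 2453 mm.

A wall with a rectangular opening subtracted — a window. Sill at z = 1737, opening 716 mm tall, so the head is at 1737 + 716 = 2453 mm.


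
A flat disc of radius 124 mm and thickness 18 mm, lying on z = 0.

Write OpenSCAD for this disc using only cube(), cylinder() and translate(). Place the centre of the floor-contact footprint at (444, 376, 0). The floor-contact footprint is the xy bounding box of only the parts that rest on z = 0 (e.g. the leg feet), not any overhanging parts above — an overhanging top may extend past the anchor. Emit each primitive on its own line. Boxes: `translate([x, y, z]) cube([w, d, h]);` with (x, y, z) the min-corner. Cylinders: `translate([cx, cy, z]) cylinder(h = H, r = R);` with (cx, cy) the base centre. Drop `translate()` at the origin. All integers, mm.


translate([444, 376, 0]) cylinder(h = 18, r = 124);


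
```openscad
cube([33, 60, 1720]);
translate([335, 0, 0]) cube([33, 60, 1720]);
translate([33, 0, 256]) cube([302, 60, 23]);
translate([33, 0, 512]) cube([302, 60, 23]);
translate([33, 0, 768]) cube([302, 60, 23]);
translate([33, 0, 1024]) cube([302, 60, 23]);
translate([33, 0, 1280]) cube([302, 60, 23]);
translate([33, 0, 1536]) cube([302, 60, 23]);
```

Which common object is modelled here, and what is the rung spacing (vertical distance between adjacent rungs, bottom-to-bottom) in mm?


A ladder. The rung spacing is 256 mm.

Two tall 33×60 posts with 6 short bars between them — a ladder. Adjacent rungs sit at z = 256 and z = 512, so the spacing is 512 − 256 = 256 mm.


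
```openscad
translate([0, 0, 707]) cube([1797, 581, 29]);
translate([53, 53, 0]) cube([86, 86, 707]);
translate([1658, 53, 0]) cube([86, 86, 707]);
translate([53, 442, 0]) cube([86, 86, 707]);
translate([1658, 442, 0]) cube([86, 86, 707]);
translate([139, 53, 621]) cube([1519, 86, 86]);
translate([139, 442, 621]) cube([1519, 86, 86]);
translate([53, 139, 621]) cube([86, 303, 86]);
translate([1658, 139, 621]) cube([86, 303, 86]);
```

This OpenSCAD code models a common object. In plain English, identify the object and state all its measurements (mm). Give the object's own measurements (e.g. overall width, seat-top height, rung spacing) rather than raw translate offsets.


A rectangular dining table. The top is 1797×581×29 mm with its upper surface at z = 736 mm. It stands on four 86×86 mm square legs, each inset 53 mm from the nearest pair of top edges, running from the floor to the underside of the top. Four apron rails, 86 mm thick and 86 mm tall, run between adjacent legs with their top edges flush with the underside of the top and their outer faces flush with the legs' outer faces.


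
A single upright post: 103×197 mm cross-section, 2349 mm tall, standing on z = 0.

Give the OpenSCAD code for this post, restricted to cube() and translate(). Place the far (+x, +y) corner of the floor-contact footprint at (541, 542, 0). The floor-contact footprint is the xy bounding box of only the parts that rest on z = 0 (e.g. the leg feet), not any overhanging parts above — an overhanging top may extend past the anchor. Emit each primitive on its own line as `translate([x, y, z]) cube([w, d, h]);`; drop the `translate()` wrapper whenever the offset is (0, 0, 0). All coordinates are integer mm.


translate([438, 345, 0]) cube([103, 197, 2349]);


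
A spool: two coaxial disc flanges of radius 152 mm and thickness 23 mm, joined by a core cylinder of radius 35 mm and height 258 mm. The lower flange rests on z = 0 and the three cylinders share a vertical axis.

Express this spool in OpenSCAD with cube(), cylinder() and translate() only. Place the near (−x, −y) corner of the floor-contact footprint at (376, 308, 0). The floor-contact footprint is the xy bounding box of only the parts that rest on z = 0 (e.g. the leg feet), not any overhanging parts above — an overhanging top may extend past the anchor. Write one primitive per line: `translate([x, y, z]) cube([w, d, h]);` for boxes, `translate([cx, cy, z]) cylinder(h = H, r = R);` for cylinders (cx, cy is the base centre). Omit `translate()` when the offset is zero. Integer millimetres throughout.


translate([528, 460, 0]) cylinder(h = 23, r = 152);
translate([528, 460, 23]) cylinder(h = 258, r = 35);
translate([528, 460, 281]) cylinder(h = 23, r = 152);


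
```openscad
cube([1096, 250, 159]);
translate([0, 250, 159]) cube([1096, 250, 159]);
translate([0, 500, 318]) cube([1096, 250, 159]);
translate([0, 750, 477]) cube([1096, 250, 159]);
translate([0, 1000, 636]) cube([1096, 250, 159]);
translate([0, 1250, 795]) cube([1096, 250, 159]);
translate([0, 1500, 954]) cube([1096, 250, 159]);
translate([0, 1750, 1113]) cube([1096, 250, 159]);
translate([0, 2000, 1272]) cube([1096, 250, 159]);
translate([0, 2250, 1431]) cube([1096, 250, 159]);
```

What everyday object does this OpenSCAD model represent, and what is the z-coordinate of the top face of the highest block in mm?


A staircase. The total rise is 1590 mm.

10 identical blocks, each offset up and back from the previous — a staircase. Each step is 159 mm tall and there are 10 of them, so the total rise is 10 × 159 = 1590 mm.


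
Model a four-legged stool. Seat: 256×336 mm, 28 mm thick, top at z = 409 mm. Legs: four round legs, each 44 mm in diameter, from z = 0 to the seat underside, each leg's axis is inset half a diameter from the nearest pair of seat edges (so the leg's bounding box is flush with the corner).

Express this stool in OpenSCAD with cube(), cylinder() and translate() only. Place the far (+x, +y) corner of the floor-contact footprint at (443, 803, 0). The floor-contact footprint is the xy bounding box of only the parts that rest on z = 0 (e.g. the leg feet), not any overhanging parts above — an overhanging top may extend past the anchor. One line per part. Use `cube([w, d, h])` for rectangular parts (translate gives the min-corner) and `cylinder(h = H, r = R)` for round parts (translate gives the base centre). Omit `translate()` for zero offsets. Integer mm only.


translate([187, 467, 381]) cube([256, 336, 28]);
translate([209, 489, 0]) cylinder(h = 381, r = 22);
translate([421, 489, 0]) cylinder(h = 381, r = 22);
translate([209, 781, 0]) cylinder(h = 381, r = 22);
translate([421, 781, 0]) cylinder(h = 381, r = 22);


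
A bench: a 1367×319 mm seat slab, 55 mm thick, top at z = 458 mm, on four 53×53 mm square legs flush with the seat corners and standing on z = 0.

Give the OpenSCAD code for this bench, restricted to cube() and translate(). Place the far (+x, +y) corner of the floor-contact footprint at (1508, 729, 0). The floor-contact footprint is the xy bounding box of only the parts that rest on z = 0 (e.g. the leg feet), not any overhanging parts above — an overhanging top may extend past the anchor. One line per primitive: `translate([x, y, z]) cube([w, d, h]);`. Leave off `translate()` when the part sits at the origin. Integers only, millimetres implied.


// leg_h = 458 − 55 = 403
translate([141, 410, 403]) cube([1367, 319, 55]);
translate([141, 410, 0]) cube([53, 53, 403]);
translate([141, 676, 0]) cube([53, 53, 403]);
translate([1455, 410, 0]) cube([53, 53, 403]);
translate([1455, 676, 0]) cube([53, 53, 403]);


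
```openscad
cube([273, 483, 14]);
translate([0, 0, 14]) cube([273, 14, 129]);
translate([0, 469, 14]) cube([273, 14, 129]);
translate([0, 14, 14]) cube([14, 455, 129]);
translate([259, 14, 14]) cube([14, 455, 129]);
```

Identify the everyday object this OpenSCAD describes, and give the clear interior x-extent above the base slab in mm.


An open box. The internal width is 245 mm.

A 273×483 base slab with four walls standing on it — an open box. The base is 273 mm wide and the walls are 14 mm thick, so the internal width is 273 − 2 × 14 = 245 mm.


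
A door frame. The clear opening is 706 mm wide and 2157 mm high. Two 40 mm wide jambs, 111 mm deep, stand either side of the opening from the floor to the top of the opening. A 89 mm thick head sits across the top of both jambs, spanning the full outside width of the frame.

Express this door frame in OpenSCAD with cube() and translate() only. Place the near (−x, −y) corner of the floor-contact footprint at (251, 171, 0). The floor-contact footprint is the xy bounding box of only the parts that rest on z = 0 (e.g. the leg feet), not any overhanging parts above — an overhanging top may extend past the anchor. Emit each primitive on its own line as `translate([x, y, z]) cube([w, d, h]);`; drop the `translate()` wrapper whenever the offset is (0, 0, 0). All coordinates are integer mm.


translate([251, 171, 0]) cube([40, 111, 2157]);
translate([997, 171, 0]) cube([40, 111, 2157]);
translate([251, 171, 2157]) cube([786, 111, 89]);


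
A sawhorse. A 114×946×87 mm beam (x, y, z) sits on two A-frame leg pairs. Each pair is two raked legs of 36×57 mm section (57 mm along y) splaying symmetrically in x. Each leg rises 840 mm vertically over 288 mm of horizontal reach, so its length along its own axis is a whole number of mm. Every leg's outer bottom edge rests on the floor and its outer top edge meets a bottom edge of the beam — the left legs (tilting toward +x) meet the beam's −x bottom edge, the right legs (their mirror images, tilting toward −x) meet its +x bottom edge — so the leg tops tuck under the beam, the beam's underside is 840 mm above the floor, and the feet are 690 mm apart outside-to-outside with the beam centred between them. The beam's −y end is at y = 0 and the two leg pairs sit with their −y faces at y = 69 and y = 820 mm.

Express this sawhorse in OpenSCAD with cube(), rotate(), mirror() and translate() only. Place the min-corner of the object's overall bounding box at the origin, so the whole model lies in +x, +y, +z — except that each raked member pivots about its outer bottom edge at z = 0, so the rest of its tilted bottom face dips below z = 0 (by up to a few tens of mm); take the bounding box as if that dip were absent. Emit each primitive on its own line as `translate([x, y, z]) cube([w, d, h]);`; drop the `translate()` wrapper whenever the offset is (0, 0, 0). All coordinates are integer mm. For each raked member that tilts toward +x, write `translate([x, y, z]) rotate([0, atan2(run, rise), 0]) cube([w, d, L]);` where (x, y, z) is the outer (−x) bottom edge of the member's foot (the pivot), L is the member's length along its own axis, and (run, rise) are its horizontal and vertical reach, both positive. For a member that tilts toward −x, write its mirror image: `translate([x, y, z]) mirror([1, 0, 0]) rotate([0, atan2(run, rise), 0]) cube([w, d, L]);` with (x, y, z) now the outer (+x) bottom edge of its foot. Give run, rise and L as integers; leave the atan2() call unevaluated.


translate([288, 0, 840]) cube([114, 946, 87]);
translate([0, 69, 0]) rotate([0, atan2(288, 840), 0]) cube([36, 57, 888]);
translate([690, 69, 0]) mirror([1, 0, 0]) rotate([0, atan2(288, 840), 0]) cube([36, 57, 888]);
translate([0, 820, 0]) rotate([0, atan2(288, 840), 0]) cube([36, 57, 888]);
translate([690, 820, 0]) mirror([1, 0, 0]) rotate([0, atan2(288, 840), 0]) cube([36, 57, 888]);


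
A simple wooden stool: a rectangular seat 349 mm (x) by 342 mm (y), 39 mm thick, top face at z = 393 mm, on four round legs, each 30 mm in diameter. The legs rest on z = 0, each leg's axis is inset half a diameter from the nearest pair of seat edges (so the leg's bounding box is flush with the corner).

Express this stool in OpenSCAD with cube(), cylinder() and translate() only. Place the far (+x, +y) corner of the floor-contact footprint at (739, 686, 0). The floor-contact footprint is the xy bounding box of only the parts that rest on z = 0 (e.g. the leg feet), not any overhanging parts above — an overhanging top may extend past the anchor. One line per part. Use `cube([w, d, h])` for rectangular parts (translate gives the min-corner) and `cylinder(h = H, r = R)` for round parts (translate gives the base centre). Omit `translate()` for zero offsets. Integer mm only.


translate([390, 344, 354]) cube([349, 342, 39]);
translate([405, 359, 0]) cylinder(h = 354, r = 15);
translate([724, 359, 0]) cylinder(h = 354, r = 15);
translate([405, 671, 0]) cylinder(h = 354, r = 15);
translate([724, 671, 0]) cylinder(h = 354, r = 15);


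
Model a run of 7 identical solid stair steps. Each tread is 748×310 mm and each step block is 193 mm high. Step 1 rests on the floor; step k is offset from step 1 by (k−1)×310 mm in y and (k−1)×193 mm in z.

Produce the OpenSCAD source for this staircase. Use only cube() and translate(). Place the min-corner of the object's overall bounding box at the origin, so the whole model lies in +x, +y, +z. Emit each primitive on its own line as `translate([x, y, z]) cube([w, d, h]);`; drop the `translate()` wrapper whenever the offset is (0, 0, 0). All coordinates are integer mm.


cube([748, 310, 193]);
translate([0, 310, 193]) cube([748, 310, 193]);
translate([0, 620, 386]) cube([748, 310, 193]);
translate([0, 930, 579]) cube([748, 310, 193]);
translate([0, 1240, 772]) cube([748, 310, 193]);
translate([0, 1550, 965]) cube([748, 310, 193]);
translate([0, 1860, 1158]) cube([748, 310, 193]);


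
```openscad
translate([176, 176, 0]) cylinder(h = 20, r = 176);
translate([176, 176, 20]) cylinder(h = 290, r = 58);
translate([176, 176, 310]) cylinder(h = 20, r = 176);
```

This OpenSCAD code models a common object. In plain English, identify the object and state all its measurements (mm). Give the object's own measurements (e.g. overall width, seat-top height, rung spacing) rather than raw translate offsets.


A spool: two coaxial disc flanges of radius 176 mm and thickness 20 mm, joined by a core cylinder of radius 58 mm and height 290 mm. The lower flange rests on z = 0 and the three cylinders share a vertical axis.


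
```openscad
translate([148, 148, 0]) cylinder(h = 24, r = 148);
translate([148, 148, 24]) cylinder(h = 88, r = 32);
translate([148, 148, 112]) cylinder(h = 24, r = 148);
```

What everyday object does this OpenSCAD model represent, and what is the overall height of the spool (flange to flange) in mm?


A spool. The overall height is 136 mm.

Three coaxial cylinders, large–small–large — a spool. Two 24 mm flanges and a 88 mm core give 24 + 88 + 24 = 136 mm.


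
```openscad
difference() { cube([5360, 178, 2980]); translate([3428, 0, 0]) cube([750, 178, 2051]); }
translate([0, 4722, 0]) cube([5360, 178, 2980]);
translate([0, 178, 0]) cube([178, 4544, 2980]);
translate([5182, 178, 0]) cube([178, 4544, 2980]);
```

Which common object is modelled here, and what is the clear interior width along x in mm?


A single room. The interior width is 5004 mm.

Four walls enclosing a rectangle with a door in the front wall — a room. Outside width 5360 minus two 178 mm walls gives 5004 mm.


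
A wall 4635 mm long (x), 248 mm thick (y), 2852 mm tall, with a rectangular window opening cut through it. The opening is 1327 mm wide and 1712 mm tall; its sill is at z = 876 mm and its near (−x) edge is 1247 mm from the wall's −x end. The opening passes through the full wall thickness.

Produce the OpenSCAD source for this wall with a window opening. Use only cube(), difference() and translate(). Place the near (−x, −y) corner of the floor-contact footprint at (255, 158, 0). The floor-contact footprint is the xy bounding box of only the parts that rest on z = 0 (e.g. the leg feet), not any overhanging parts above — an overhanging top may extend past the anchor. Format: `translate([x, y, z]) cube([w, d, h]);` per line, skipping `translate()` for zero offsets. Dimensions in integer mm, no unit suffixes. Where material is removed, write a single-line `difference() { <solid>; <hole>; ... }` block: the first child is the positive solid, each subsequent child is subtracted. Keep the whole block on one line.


difference() { translate([255, 158, 0]) cube([4635, 248, 2852]); translate([1502, 158, 876]) cube([1327, 248, 1712]); }


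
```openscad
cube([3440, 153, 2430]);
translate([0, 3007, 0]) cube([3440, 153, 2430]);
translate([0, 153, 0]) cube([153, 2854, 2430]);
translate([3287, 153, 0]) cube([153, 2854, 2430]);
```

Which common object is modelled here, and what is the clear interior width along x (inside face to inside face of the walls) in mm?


A house (or room) frame. The interior width is 3134 mm.

Four 2430 mm walls enclosing a rectangle with no floor or roof — a room or house frame. Outside width is 3440 mm and wall thickness is 153 mm, so the interior width is 3440 − 2 × 153 = 3134 mm.


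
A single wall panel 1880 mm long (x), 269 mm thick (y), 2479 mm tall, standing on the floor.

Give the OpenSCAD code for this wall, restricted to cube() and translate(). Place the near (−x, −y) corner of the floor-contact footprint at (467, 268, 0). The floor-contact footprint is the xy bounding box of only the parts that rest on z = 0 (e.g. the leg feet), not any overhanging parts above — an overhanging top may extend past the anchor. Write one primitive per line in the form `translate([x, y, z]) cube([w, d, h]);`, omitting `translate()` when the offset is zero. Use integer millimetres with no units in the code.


translate([467, 268, 0]) cube([1880, 269, 2479]);


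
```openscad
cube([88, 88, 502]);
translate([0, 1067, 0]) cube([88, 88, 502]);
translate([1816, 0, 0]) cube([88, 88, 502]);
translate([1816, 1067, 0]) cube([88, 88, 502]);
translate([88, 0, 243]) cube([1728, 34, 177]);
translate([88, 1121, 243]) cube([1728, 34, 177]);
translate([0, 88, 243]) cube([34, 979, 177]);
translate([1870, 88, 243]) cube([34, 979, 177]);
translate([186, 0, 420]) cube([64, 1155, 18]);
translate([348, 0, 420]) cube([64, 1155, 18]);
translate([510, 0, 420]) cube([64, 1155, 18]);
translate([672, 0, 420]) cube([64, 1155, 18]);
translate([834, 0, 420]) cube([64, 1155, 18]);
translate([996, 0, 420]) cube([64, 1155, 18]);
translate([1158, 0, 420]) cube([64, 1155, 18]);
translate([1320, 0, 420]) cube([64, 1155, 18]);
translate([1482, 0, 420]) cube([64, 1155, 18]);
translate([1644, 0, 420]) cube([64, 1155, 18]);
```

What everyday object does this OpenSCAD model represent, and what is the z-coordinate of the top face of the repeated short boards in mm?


A bed frame. The slat-top height is 438 mm.

Four posts, four rails, and a row of slats — a bed frame. Slats sit on the rails at z = 243 + 177 = 420; with slat thickness 18, the top is 438 mm.


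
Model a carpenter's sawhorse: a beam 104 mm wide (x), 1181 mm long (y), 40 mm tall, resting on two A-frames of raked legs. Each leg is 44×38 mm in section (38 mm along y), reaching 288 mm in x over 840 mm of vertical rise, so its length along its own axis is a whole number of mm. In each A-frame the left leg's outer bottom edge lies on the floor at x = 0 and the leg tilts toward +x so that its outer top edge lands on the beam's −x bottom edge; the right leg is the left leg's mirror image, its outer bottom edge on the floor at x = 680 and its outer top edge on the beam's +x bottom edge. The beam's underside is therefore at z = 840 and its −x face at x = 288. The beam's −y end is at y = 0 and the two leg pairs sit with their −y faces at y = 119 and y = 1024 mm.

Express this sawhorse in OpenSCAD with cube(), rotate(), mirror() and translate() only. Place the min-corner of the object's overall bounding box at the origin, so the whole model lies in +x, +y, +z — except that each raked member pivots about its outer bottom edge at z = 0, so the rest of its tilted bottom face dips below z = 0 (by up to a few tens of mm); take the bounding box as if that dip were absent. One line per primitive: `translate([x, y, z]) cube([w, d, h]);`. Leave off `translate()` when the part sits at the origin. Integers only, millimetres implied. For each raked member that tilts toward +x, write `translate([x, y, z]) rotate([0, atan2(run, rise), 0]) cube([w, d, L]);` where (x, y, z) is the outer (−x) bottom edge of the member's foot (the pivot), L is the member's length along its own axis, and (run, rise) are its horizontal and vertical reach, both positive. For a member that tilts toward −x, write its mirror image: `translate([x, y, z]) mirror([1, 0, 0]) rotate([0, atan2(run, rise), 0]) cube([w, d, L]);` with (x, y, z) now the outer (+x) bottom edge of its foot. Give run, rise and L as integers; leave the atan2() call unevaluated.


translate([288, 0, 840]) cube([104, 1181, 40]);
translate([0, 119, 0]) rotate([0, atan2(288, 840), 0]) cube([44, 38, 888]);
translate([680, 119, 0]) mirror([1, 0, 0]) rotate([0, atan2(288, 840), 0]) cube([44, 38, 888]);
translate([0, 1024, 0]) rotate([0, atan2(288, 840), 0]) cube([44, 38, 888]);
translate([680, 1024, 0]) mirror([1, 0, 0]) rotate([0, atan2(288, 840), 0]) cube([44, 38, 888]);


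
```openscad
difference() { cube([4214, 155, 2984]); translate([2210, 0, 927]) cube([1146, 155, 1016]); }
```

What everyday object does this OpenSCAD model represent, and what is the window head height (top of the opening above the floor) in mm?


A wall with a window opening. The window head height is 1943 mm.

A wall with a rectangular opening subtracted — a window. Sill at z = 927, opening 1016 mm tall, so the head is at 927 + 1016 = 1943 mm.


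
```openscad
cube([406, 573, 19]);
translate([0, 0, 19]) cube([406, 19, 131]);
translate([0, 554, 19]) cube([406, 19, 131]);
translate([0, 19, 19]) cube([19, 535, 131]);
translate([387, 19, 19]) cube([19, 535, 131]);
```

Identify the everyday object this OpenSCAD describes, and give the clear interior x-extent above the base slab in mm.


An open box. The internal width is 368 mm.

A 406×573 base slab with four walls standing on it — an open box. The base is 406 mm wide and the walls are 19 mm thick, so the internal width is 406 − 2 × 19 = 368 mm.


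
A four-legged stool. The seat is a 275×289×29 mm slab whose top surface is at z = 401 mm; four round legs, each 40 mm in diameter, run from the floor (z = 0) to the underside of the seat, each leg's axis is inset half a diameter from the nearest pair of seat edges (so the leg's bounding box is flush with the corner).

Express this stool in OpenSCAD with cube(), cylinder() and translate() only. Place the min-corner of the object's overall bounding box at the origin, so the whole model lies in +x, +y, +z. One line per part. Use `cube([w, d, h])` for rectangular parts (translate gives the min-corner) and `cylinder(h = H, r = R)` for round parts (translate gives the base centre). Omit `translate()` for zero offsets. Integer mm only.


translate([0, 0, 372]) cube([275, 289, 29]);
translate([20, 20, 0]) cylinder(h = 372, r = 20);
translate([255, 20, 0]) cylinder(h = 372, r = 20);
translate([20, 269, 0]) cylinder(h = 372, r = 20);
translate([255, 269, 0]) cylinder(h = 372, r = 20);


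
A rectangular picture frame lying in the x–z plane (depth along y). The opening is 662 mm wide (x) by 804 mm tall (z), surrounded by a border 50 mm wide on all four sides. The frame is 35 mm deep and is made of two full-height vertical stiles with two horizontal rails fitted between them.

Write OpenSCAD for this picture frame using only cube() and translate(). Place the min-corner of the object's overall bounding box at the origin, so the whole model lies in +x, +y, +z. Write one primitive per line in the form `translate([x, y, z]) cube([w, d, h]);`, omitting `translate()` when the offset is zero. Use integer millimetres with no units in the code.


cube([50, 35, 904]);
translate([712, 0, 0]) cube([50, 35, 904]);
translate([50, 0, 0]) cube([662, 35, 50]);
translate([50, 0, 854]) cube([662, 35, 50]);


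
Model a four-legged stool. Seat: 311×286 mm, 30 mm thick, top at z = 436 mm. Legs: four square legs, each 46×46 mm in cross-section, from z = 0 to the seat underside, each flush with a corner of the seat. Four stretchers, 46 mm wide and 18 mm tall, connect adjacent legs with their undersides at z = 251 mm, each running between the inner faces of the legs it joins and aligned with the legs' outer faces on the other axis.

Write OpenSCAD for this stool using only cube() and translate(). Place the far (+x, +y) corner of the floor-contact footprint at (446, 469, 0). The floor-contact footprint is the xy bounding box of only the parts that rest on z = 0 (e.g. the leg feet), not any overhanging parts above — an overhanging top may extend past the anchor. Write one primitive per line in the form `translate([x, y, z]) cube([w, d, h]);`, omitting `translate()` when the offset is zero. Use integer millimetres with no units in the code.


// leg_h = 436 - 30 = 406
// stretcher span = 311 - 2*46 = 219
translate([135, 183, 406]) cube([311, 286, 30]);
translate([135, 183, 0]) cube([46, 46, 406]);
translate([400, 183, 0]) cube([46, 46, 406]);
translate([135, 423, 0]) cube([46, 46, 406]);
translate([400, 423, 0]) cube([46, 46, 406]);
translate([181, 183, 251]) cube([219, 46, 18]);
translate([181, 423, 251]) cube([219, 46, 18]);
translate([135, 229, 251]) cube([46, 194, 18]);
translate([400, 229, 251]) cube([46, 194, 18]);
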